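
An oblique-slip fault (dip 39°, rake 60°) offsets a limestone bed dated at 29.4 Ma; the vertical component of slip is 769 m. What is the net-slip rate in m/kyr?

dip-slip = throw / sin(dip) = 769 / sin(39°) = 1222 m
net slip = dip-slip / sin(rake) = 1222 / sin(60°) = 1411 m
rate = 1411 m / 29.4 Ma = 0.0000480 m/yr = 0.0480 m/kyr

0.0480 m/kyr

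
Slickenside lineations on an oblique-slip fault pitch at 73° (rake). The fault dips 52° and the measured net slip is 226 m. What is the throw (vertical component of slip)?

dip-slip = net slip × sin(rake) = 226 m × sin(73°) = 216.1 m
throw = dip-slip × sin(dip) = 216.1 × sin(52°) = 170 m

170 m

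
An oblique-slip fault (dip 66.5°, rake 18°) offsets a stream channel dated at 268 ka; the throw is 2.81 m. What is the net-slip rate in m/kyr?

dip-slip = throw / sin(dip) = 2.81 / sin(66.5°) = 3.064 m
net slip = dip-slip / sin(rake) = 3.064 / sin(18°) = 9.916 m
rate = 9.916 m / 268 ka = 0.0000370 m/yr = 0.0370 m/kyr

0.0370 m/kyr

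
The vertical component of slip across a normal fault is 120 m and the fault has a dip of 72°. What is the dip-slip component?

126 m

dip-slip = throw / sin(dip) = 120 / sin(72°) = 126 m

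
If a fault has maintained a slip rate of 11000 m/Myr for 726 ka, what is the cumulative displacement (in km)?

slip = rate × time = 11000 m/Myr × 726 ka = 7990 m = 7.99 km

7.99 km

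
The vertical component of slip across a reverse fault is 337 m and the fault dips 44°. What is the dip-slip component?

dip-slip = throw / sin(dip) = 337 / sin(44°) = 485 m

485 m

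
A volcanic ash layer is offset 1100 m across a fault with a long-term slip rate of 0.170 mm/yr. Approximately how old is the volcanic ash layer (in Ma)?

age = offset / rate = 1100 m / (0.170 mm/yr) = 6.47e+06 yr = 6.47 Ma

6.47 Ma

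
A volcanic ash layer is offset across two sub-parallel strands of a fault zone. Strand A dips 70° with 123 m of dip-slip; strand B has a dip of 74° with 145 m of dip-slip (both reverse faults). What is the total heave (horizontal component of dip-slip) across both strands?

heave_A = 123 × cos(70°) = 42.07 m
heave_B = 145 × cos(74°) = 39.97 m
total = 42.07 + 39.97 = 82 m

82 m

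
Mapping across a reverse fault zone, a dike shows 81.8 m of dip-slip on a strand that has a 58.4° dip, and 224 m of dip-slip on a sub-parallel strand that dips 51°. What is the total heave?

heave_A = 81.8 × cos(58.4°) = 42.86 m
heave_B = 224 × cos(51°) = 141 m
total = 42.86 + 141 = 184 m

184 m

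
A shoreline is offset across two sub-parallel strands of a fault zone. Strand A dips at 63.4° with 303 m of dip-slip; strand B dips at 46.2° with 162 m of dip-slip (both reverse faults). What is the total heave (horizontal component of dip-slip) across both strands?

248 m

heave_A = 303 × cos(63.4°) = 135.7 m
heave_B = 162 × cos(46.2°) = 112.1 m
total = 135.7 + 112.1 = 248 m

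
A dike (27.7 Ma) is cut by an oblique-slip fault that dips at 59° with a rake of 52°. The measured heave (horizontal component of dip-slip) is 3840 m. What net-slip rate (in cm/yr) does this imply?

dip-slip = heave / cos(dip) = 3840 / cos(59°) = 7456 m
net slip = dip-slip / sin(rake) = 7456 / sin(52°) = 9461 m
rate = 9461 m / 27.7 Ma = 0.000342 m/yr = 0.0342 cm/yr

0.0342 cm/yr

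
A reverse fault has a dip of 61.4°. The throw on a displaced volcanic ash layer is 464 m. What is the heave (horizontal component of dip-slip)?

heave = throw / tan(dip) = 464 / tan(61.4°) = 253 m

253 m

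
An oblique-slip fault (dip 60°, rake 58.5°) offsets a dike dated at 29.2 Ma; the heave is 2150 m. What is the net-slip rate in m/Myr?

dip-slip = heave / cos(dip) = 2150 / cos(60°) = 4300 m
net slip = dip-slip / sin(rake) = 4300 / sin(58.5°) = 5043 m
rate = 5043 m / 29.2 Ma = 0.000173 m/yr = 173 m/Myr

173 m/Myr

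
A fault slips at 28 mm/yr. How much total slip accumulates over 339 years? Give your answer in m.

slip = rate × time = 28 mm/yr × 339 years = 9.49 m

9.49 m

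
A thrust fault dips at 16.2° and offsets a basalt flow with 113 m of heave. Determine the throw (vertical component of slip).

throw = heave × tan(dip) = 113 × tan(16.2°) = 32.8 m

32.8 m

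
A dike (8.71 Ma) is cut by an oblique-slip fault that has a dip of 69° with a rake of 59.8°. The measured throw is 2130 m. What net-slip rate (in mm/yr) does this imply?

0.303 mm/yr

dip-slip = throw / sin(dip) = 2130 / sin(69°) = 2282 m
net slip = dip-slip / sin(rake) = 2282 / sin(59.8°) = 2640 m
rate = 2640 m / 8.71 Ma = 0.000303 m/yr = 0.303 mm/yr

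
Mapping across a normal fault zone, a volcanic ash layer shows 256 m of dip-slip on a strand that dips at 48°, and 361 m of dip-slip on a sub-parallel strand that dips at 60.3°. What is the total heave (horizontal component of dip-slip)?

350 m

heave_A = 256 × cos(48°) = 171.3 m
heave_B = 361 × cos(60.3°) = 178.9 m
total = 171.3 + 178.9 = 350 m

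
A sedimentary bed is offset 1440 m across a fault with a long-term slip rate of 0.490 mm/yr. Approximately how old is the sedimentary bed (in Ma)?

2.94 Ma

age = offset / rate = 1440 m / (0.490 mm/yr) = 2.94e+06 yr = 2.94 Ma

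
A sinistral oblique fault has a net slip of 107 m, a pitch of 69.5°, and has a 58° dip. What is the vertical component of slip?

dip-slip = net slip × sin(rake) = 107 m × sin(69.5°) = 100.2 m
throw = dip-slip × sin(dip) = 100.2 × sin(58°) = 85 m

85 m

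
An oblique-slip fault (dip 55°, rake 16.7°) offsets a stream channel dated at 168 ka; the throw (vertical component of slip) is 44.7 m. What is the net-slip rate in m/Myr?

1130 m/Myr

dip-slip = throw / sin(dip) = 44.7 / sin(55°) = 54.57 m
net slip = dip-slip / sin(rake) = 54.57 / sin(16.7°) = 189.9 m
rate = 189.9 m / 168 ka = 0.00113 m/yr = 1130 m/Myr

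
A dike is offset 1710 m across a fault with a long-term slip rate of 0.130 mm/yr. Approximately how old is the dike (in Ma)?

age = offset / rate = 1710 m / (0.130 mm/yr) = 1.32e+07 yr = 13.2 Ma

13.2 Ma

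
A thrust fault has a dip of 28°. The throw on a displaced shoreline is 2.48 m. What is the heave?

4.66 m

heave = throw / tan(dip) = 2.48 / tan(28°) = 4.66 m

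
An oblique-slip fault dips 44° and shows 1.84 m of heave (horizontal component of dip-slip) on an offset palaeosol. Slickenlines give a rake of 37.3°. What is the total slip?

4.22 m

dip-slip = heave / cos(dip) = 1.84 / cos(44°) = 2.558 m
net slip = dip-slip / sin(rake) = 2.558 / sin(37.3°) = 4.22 m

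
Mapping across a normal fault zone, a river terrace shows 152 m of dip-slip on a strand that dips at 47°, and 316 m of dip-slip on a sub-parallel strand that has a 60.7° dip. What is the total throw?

throw_A = 152 × sin(47°) = 111.2 m
throw_B = 316 × sin(60.7°) = 275.6 m
total = 111.2 + 275.6 = 387 m

387 m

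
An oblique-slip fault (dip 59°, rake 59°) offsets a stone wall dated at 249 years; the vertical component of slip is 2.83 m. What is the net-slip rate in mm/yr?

15.5 mm/yr

dip-slip = throw / sin(dip) = 2.83 / sin(59°) = 3.302 m
net slip = dip-slip / sin(rake) = 3.302 / sin(59°) = 3.852 m
rate = 3.852 m / 249 years = 0.0155 m/yr = 15.5 mm/yr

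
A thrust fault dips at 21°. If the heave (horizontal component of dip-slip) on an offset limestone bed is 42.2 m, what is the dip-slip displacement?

dip-slip = heave / cos(dip) = 42.2 / cos(21°) = 45.2 m

45.2 m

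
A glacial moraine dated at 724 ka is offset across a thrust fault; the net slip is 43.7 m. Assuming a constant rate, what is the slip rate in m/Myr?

60.4 m/Myr

rate = 43.7 m / 724 ka = 0.0000604 m/yr = 60.4 m/Myr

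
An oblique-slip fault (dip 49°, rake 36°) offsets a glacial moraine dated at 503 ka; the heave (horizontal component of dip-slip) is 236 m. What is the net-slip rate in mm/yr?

dip-slip = heave / cos(dip) = 236 / cos(49°) = 359.7 m
net slip = dip-slip / sin(rake) = 359.7 / sin(36°) = 612 m
rate = 612 m / 503 ka = 0.00122 m/yr = 1.22 mm/yr

1.22 mm/yr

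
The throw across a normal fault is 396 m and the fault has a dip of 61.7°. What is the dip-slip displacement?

450 m

dip-slip = throw / sin(dip) = 396 / sin(61.7°) = 450 m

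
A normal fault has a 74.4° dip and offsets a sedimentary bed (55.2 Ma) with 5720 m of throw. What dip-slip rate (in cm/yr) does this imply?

dip-slip = throw / sin(dip) = 5720 m / sin(74.4°) = 5939 m
rate = 5939 m / 55.2 Ma = 0.000108 m/yr = 0.0108 cm/yr

0.0108 cm/yr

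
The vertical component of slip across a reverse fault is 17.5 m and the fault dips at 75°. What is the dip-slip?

dip-slip = throw / sin(dip) = 17.5 / sin(75°) = 18.1 m

18.1 m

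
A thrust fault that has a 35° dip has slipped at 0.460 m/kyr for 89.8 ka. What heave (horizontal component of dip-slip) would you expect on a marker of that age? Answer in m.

dip-slip = rate × time = 0.460 m/kyr × 89.8 ka = 41.31 m
heave = dip-slip × cos(dip) = 41.31 × cos(35°) = 33.8 m

33.8 m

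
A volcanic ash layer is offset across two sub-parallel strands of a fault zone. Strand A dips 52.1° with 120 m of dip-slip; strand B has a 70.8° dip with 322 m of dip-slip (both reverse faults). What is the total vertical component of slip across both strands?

399 m

throw_A = 120 × sin(52.1°) = 94.69 m
throw_B = 322 × sin(70.8°) = 304.1 m
total = 94.69 + 304.1 = 399 m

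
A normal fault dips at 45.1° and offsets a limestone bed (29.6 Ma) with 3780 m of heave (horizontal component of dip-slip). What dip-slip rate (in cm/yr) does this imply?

dip-slip = heave / cos(dip) = 3780 m / cos(45.1°) = 5355 m
rate = 5355 m / 29.6 Ma = 0.000181 m/yr = 0.0181 cm/yr

0.0181 cm/yr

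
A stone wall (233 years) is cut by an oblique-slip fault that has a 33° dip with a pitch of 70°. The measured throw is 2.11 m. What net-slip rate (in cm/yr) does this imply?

dip-slip = throw / sin(dip) = 2.11 / sin(33°) = 3.874 m
net slip = dip-slip / sin(rake) = 3.874 / sin(70°) = 4.123 m
rate = 4.123 m / 233 years = 0.0177 m/yr = 1.77 cm/yr

1.77 cm/yr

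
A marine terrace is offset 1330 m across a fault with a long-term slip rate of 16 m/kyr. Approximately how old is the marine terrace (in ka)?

83.1 ka

age = offset / rate = 1330 m / (16 m/kyr) = 83100 yr = 83.1 ka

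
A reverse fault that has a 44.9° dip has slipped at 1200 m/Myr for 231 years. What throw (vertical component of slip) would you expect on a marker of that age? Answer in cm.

19.6 cm

dip-slip = rate × time = 1200 m/Myr × 231 years = 0.2772 m
throw = dip-slip × sin(dip) = 0.2772 × sin(44.9°) = 0.196 m = 19.6 cm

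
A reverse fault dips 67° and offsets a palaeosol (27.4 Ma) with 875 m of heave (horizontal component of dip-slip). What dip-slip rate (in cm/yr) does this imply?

0.00817 cm/yr

dip-slip = heave / cos(dip) = 875 m / cos(67°) = 2239 m
rate = 2239 m / 27.4 Ma = 0.0000817 m/yr = 0.00817 cm/yr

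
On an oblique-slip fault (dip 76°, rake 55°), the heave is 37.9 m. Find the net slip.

dip-slip = heave / cos(dip) = 37.9 / cos(76°) = 156.7 m
net slip = dip-slip / sin(rake) = 156.7 / sin(55°) = 191 m

191 m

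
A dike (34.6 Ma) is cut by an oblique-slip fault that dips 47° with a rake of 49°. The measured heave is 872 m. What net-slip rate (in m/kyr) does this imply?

dip-slip = heave / cos(dip) = 872 / cos(47°) = 1279 m
net slip = dip-slip / sin(rake) = 1279 / sin(49°) = 1694 m
rate = 1694 m / 34.6 Ma = 0.0000490 m/yr = 0.0490 m/kyr

0.0490 m/kyr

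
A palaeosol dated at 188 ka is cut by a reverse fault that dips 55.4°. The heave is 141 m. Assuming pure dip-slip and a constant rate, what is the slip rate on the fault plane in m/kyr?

dip-slip = heave / cos(dip) = 141 m / cos(55.4°) = 248.3 m
rate = 248.3 m / 188 ka = 0.00132 m/yr = 1.32 m/kyr

1.32 m/kyr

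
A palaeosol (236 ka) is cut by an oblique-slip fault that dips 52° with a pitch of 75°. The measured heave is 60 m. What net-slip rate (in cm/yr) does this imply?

dip-slip = heave / cos(dip) = 60 / cos(52°) = 97.46 m
net slip = dip-slip / sin(rake) = 97.46 / sin(75°) = 100.9 m
rate = 100.9 m / 236 ka = 0.000428 m/yr = 0.0428 cm/yr

0.0428 cm/yr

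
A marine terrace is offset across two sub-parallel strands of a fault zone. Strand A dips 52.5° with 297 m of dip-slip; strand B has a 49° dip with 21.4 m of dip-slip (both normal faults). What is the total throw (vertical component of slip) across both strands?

252 m

throw_A = 297 × sin(52.5°) = 235.6 m
throw_B = 21.4 × sin(49°) = 16.15 m
total = 235.6 + 16.15 = 252 m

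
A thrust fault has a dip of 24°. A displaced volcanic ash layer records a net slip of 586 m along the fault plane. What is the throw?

throw = dip-slip × sin(dip) = 586 m × sin(24°) = 238 m

238 m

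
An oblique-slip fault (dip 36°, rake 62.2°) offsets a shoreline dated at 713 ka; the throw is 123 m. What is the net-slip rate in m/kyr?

0.332 m/kyr

dip-slip = throw / sin(dip) = 123 / sin(36°) = 209.3 m
net slip = dip-slip / sin(rake) = 209.3 / sin(62.2°) = 236.6 m
rate = 236.6 m / 713 ka = 0.000332 m/yr = 0.332 m/kyr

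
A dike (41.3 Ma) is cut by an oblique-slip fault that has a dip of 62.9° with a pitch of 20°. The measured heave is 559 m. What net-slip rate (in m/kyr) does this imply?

0.0869 m/kyr

dip-slip = heave / cos(dip) = 559 / cos(62.9°) = 1227 m
net slip = dip-slip / sin(rake) = 1227 / sin(20°) = 3588 m
rate = 3588 m / 41.3 Ma = 0.0000869 m/yr = 0.0869 m/kyr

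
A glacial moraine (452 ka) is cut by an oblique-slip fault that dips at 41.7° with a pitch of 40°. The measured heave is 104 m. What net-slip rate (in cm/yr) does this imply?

dip-slip = heave / cos(dip) = 104 / cos(41.7°) = 139.3 m
net slip = dip-slip / sin(rake) = 139.3 / sin(40°) = 216.7 m
rate = 216.7 m / 452 ka = 0.000479 m/yr = 0.0479 cm/yr

0.0479 cm/yr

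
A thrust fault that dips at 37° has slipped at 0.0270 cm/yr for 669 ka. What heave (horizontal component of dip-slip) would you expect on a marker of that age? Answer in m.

144 m

dip-slip = rate × time = 0.0270 cm/yr × 669 ka = 180.6 m
heave = dip-slip × cos(dip) = 180.6 × cos(37°) = 144 m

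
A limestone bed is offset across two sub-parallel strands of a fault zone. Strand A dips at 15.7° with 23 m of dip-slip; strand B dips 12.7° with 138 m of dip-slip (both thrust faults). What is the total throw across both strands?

throw_A = 23 × sin(15.7°) = 6.224 m
throw_B = 138 × sin(12.7°) = 30.34 m
total = 6.224 + 30.34 = 36.6 m

36.6 m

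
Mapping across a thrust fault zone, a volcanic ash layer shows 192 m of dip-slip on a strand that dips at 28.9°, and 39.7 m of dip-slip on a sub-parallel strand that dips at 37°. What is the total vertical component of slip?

throw_A = 192 × sin(28.9°) = 92.79 m
throw_B = 39.7 × sin(37°) = 23.89 m
total = 92.79 + 23.89 = 117 m

117 m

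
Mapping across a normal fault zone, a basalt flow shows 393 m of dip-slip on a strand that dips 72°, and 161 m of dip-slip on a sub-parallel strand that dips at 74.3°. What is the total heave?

165 m

heave_A = 393 × cos(72°) = 121.4 m
heave_B = 161 × cos(74.3°) = 43.57 m
total = 121.4 + 43.57 = 165 m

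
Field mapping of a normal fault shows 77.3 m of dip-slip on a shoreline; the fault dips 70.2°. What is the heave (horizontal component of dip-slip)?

26.2 m

heave = dip-slip × cos(dip) = 77.3 m × cos(70.2°) = 26.2 m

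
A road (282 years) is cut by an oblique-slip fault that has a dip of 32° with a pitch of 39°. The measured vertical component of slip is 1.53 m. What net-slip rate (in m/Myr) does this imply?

dip-slip = throw / sin(dip) = 1.53 / sin(32°) = 2.887 m
net slip = dip-slip / sin(rake) = 2.887 / sin(39°) = 4.588 m
rate = 4.588 m / 282 years = 0.0163 m/yr = 16300 m/Myr

16300 m/Myr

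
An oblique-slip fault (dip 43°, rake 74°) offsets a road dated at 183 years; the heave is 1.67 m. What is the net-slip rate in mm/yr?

13 mm/yr

dip-slip = heave / cos(dip) = 1.67 / cos(43°) = 2.283 m
net slip = dip-slip / sin(rake) = 2.283 / sin(74°) = 2.375 m
rate = 2.375 m / 183 years = 0.0130 m/yr = 13 mm/yr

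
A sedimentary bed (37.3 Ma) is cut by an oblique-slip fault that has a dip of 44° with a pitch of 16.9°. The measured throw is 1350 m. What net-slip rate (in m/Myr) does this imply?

dip-slip = throw / sin(dip) = 1350 / sin(44°) = 1943 m
net slip = dip-slip / sin(rake) = 1943 / sin(16.9°) = 6685 m
rate = 6685 m / 37.3 Ma = 0.000179 m/yr = 179 m/Myr

179 m/Myr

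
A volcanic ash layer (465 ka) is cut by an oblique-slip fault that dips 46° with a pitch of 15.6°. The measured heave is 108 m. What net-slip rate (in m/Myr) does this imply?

dip-slip = heave / cos(dip) = 108 / cos(46°) = 155.5 m
net slip = dip-slip / sin(rake) = 155.5 / sin(15.6°) = 578.1 m
rate = 578.1 m / 465 ka = 0.00124 m/yr = 1240 m/Myr

1240 m/Myr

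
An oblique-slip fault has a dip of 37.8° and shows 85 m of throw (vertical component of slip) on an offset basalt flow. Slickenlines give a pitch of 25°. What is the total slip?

dip-slip = throw / sin(dip) = 85 / sin(37.8°) = 138.7 m
net slip = dip-slip / sin(rake) = 138.7 / sin(25°) = 328 m

328 m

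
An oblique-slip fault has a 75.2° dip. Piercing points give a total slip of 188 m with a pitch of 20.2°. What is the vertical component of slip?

dip-slip = net slip × sin(rake) = 188 m × sin(20.2°) = 64.92 m
throw = dip-slip × sin(dip) = 64.92 × sin(75.2°) = 62.8 m

62.8 m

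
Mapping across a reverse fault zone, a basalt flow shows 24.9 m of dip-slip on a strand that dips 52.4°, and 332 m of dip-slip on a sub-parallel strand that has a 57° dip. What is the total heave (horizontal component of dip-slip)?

196 m

heave_A = 24.9 × cos(52.4°) = 15.19 m
heave_B = 332 × cos(57°) = 180.8 m
total = 15.19 + 180.8 = 196 m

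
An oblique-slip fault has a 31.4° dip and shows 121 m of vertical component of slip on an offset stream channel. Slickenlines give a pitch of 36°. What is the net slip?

dip-slip = throw / sin(dip) = 121 / sin(31.4°) = 232.2 m
net slip = dip-slip / sin(rake) = 232.2 / sin(36°) = 395 m

395 m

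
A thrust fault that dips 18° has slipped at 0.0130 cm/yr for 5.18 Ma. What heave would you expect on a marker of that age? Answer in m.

640 m

dip-slip = rate × time = 0.0130 cm/yr × 5.18 Ma = 673.4 m
heave = dip-slip × cos(dip) = 673.4 × cos(18°) = 640 m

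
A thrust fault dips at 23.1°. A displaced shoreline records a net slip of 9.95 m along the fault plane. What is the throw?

3.90 m

throw = dip-slip × sin(dip) = 9.95 m × sin(23.1°) = 3.90 m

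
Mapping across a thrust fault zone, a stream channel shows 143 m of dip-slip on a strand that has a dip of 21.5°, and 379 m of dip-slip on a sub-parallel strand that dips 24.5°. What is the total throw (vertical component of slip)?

210 m

throw_A = 143 × sin(21.5°) = 52.41 m
throw_B = 379 × sin(24.5°) = 157.2 m
total = 52.41 + 157.2 = 210 m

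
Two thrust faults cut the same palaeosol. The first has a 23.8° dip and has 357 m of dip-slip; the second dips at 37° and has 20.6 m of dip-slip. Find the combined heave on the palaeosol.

343 m

heave_A = 357 × cos(23.8°) = 326.6 m
heave_B = 20.6 × cos(37°) = 16.45 m
total = 326.6 + 16.45 = 343 m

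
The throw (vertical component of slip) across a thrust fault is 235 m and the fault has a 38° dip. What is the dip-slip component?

382 m

dip-slip = throw / sin(dip) = 235 / sin(38°) = 382 m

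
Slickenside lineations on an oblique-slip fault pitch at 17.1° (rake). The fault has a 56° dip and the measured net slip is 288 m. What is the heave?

dip-slip = net slip × sin(rake) = 288 m × sin(17.1°) = 84.68 m
heave = dip-slip × cos(dip) = 84.68 × cos(56°) = 47.4 m

47.4 m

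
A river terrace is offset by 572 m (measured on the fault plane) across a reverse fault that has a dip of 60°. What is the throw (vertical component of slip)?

495 m

throw = dip-slip × sin(dip) = 572 m × sin(60°) = 495 m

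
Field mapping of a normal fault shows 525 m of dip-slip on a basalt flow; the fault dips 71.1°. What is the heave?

170 m

heave = dip-slip × cos(dip) = 525 m × cos(71.1°) = 170 m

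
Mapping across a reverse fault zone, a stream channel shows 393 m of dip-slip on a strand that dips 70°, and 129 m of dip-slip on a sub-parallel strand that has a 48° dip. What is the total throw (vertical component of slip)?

465 m

throw_A = 393 × sin(70°) = 369.3 m
throw_B = 129 × sin(48°) = 95.87 m
total = 369.3 + 95.87 = 465 m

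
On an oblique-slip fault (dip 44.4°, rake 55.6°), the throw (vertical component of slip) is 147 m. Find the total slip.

dip-slip = throw / sin(dip) = 147 / sin(44.4°) = 210.1 m
net slip = dip-slip / sin(rake) = 210.1 / sin(55.6°) = 255 m

255 m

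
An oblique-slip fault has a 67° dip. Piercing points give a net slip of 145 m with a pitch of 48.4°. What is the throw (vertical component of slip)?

99.8 m

dip-slip = net slip × sin(rake) = 145 m × sin(48.4°) = 108.4 m
throw = dip-slip × sin(dip) = 108.4 × sin(67°) = 99.8 m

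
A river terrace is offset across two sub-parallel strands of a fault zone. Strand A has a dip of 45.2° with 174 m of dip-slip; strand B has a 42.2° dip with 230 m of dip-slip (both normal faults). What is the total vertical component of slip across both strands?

278 m

throw_A = 174 × sin(45.2°) = 123.5 m
throw_B = 230 × sin(42.2°) = 154.5 m
total = 123.5 + 154.5 = 278 m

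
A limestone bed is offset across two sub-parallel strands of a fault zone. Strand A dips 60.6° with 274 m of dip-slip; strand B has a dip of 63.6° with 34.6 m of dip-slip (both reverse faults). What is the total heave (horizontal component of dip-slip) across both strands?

heave_A = 274 × cos(60.6°) = 134.5 m
heave_B = 34.6 × cos(63.6°) = 15.38 m
total = 134.5 + 15.38 = 150 m

150 m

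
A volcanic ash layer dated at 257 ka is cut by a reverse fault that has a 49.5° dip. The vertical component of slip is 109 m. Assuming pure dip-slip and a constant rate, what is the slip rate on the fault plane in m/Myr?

dip-slip = throw / sin(dip) = 109 m / sin(49.5°) = 143.3 m
rate = 143.3 m / 257 ka = 0.000558 m/yr = 558 m/Myr

558 m/Myr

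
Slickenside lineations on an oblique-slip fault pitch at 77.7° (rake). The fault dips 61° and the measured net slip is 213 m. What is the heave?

101 m

dip-slip = net slip × sin(rake) = 213 m × sin(77.7°) = 208.1 m
heave = dip-slip × cos(dip) = 208.1 × cos(61°) = 101 m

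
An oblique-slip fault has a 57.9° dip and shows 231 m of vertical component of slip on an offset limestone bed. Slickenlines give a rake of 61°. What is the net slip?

312 m

dip-slip = throw / sin(dip) = 231 / sin(57.9°) = 272.7 m
net slip = dip-slip / sin(rake) = 272.7 / sin(61°) = 312 m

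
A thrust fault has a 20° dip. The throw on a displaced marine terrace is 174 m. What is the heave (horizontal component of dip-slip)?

478 m

heave = throw / tan(dip) = 174 / tan(20°) = 478 m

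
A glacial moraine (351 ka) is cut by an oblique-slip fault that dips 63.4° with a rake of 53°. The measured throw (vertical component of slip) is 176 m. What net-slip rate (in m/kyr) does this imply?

0.702 m/kyr

dip-slip = throw / sin(dip) = 176 / sin(63.4°) = 196.8 m
net slip = dip-slip / sin(rake) = 196.8 / sin(53°) = 246.5 m
rate = 246.5 m / 351 ka = 0.000702 m/yr = 0.702 m/kyr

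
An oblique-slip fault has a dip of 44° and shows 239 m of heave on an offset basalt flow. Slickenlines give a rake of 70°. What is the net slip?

dip-slip = heave / cos(dip) = 239 / cos(44°) = 332.2 m
net slip = dip-slip / sin(rake) = 332.2 / sin(70°) = 354 m

354 m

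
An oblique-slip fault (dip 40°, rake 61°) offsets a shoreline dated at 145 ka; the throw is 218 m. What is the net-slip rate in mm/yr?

dip-slip = throw / sin(dip) = 218 / sin(40°) = 339.1 m
net slip = dip-slip / sin(rake) = 339.1 / sin(61°) = 387.8 m
rate = 387.8 m / 145 ka = 0.00267 m/yr = 2.67 mm/yr

2.67 mm/yr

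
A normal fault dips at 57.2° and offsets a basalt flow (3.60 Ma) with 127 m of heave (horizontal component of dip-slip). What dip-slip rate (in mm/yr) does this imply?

dip-slip = heave / cos(dip) = 127 m / cos(57.2°) = 234.4 m
rate = 234.4 m / 3.60 Ma = 0.0000651 m/yr = 0.0651 mm/yr

0.0651 mm/yr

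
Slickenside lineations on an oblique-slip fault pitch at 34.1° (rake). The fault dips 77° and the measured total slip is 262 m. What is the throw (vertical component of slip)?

143 m

dip-slip = net slip × sin(rake) = 262 m × sin(34.1°) = 146.9 m
throw = dip-slip × sin(dip) = 146.9 × sin(77°) = 143 m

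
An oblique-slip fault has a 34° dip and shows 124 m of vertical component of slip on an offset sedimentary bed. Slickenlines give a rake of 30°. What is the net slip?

443 m

dip-slip = throw / sin(dip) = 124 / sin(34°) = 221.7 m
net slip = dip-slip / sin(rake) = 221.7 / sin(30°) = 443 m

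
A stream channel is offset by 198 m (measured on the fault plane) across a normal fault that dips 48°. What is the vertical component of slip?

147 m

throw = dip-slip × sin(dip) = 198 m × sin(48°) = 147 m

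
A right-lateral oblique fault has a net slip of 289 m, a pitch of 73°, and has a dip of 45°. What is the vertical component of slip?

195 m

dip-slip = net slip × sin(rake) = 289 m × sin(73°) = 276.4 m
throw = dip-slip × sin(dip) = 276.4 × sin(45°) = 195 m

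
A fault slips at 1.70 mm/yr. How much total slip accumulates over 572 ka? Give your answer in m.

slip = rate × time = 1.70 mm/yr × 572 ka = 972 m

972 m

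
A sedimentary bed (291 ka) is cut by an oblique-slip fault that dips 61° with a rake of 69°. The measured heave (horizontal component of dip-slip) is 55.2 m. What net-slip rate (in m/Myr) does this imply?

dip-slip = heave / cos(dip) = 55.2 / cos(61°) = 113.9 m
net slip = dip-slip / sin(rake) = 113.9 / sin(69°) = 122 m
rate = 122 m / 291 ka = 0.000419 m/yr = 419 m/Myr

419 m/Myr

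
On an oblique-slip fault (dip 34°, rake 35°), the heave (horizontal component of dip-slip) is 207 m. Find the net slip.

435 m

dip-slip = heave / cos(dip) = 207 / cos(34°) = 249.7 m
net slip = dip-slip / sin(rake) = 249.7 / sin(35°) = 435 m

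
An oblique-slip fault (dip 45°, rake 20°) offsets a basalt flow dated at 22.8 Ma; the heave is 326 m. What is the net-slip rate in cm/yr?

0.00591 cm/yr

dip-slip = heave / cos(dip) = 326 / cos(45°) = 461 m
net slip = dip-slip / sin(rake) = 461 / sin(20°) = 1348 m
rate = 1348 m / 22.8 Ma = 0.0000591 m/yr = 0.00591 cm/yr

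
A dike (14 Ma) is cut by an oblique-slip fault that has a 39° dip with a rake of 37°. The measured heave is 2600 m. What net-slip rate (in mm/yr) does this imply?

0.397 mm/yr

dip-slip = heave / cos(dip) = 2600 / cos(39°) = 3346 m
net slip = dip-slip / sin(rake) = 3346 / sin(37°) = 5559 m
rate = 5559 m / 14 Ma = 0.000397 m/yr = 0.397 mm/yr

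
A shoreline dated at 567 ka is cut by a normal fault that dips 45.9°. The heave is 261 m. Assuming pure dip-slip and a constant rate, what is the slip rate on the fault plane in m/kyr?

0.661 m/kyr

dip-slip = heave / cos(dip) = 261 m / cos(45.9°) = 375 m
rate = 375 m / 567 ka = 0.000661 m/yr = 0.661 m/kyr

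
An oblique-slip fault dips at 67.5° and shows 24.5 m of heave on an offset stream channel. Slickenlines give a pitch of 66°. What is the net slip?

70.1 m

dip-slip = heave / cos(dip) = 24.5 / cos(67.5°) = 64.02 m
net slip = dip-slip / sin(rake) = 64.02 / sin(66°) = 70.1 m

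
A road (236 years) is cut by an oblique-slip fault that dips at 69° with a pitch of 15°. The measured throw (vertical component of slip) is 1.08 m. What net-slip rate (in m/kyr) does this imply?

dip-slip = throw / sin(dip) = 1.08 / sin(69°) = 1.157 m
net slip = dip-slip / sin(rake) = 1.157 / sin(15°) = 4.470 m
rate = 4.470 m / 236 years = 0.0189 m/yr = 18.9 m/kyr

18.9 m/kyr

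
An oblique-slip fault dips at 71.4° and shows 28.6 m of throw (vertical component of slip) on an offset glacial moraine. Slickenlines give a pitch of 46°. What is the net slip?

dip-slip = throw / sin(dip) = 28.6 / sin(71.4°) = 30.18 m
net slip = dip-slip / sin(rake) = 30.18 / sin(46°) = 41.9 m

41.9 m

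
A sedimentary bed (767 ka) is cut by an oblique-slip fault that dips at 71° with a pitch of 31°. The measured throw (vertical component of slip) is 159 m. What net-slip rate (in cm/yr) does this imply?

dip-slip = throw / sin(dip) = 159 / sin(71°) = 168.2 m
net slip = dip-slip / sin(rake) = 168.2 / sin(31°) = 326.5 m
rate = 326.5 m / 767 ka = 0.000426 m/yr = 0.0426 cm/yr

0.0426 cm/yr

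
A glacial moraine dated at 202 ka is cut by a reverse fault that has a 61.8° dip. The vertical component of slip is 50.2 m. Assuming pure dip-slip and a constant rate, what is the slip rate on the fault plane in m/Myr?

282 m/Myr

dip-slip = throw / sin(dip) = 50.2 m / sin(61.8°) = 56.96 m
rate = 56.96 m / 202 ka = 0.000282 m/yr = 282 m/Myr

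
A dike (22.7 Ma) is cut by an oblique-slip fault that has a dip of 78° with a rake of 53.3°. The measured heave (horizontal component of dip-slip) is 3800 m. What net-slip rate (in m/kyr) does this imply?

1 m/kyr

dip-slip = heave / cos(dip) = 3800 / cos(78°) = 18280 m
net slip = dip-slip / sin(rake) = 18280 / sin(53.3°) = 22800 m
rate = 22800 m / 22.7 Ma = 0.00100 m/yr = 1 m/kyr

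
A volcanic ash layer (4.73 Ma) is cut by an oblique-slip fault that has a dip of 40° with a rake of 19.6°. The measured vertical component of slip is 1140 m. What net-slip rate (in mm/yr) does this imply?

dip-slip = throw / sin(dip) = 1140 / sin(40°) = 1774 m
net slip = dip-slip / sin(rake) = 1774 / sin(19.6°) = 5287 m
rate = 5287 m / 4.73 Ma = 0.00112 m/yr = 1.12 mm/yr

1.12 mm/yr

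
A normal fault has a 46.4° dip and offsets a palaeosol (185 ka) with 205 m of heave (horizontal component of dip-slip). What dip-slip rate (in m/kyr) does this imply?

1.61 m/kyr

dip-slip = heave / cos(dip) = 205 m / cos(46.4°) = 297.3 m
rate = 297.3 m / 185 ka = 0.00161 m/yr = 1.61 m/kyr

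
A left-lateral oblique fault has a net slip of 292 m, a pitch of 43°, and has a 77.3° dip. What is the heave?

dip-slip = net slip × sin(rake) = 292 m × sin(43°) = 199.1 m
heave = dip-slip × cos(dip) = 199.1 × cos(77.3°) = 43.8 m

43.8 m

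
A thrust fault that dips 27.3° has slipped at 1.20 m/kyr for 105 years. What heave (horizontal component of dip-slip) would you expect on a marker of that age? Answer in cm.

11.2 cm

dip-slip = rate × time = 1.20 m/kyr × 105 years = 0.1260 m
heave = dip-slip × cos(dip) = 0.1260 × cos(27.3°) = 0.112 m = 11.2 cm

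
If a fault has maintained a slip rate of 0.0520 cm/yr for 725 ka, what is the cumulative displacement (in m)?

377 m

slip = rate × time = 0.0520 cm/yr × 725 ka = 377 m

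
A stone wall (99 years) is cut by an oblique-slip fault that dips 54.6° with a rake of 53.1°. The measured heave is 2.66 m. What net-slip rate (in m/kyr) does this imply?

58 m/kyr

dip-slip = heave / cos(dip) = 2.66 / cos(54.6°) = 4.592 m
net slip = dip-slip / sin(rake) = 4.592 / sin(53.1°) = 5.742 m
rate = 5.742 m / 99 years = 0.0580 m/yr = 58 m/kyr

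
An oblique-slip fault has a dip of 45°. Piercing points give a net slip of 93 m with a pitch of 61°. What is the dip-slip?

dip-slip = net slip × sin(rake) = 93 m × sin(61°) = 81.3 m

81.3 m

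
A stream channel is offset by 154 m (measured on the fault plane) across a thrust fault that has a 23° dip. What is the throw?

throw = dip-slip × sin(dip) = 154 m × sin(23°) = 60.2 m

60.2 m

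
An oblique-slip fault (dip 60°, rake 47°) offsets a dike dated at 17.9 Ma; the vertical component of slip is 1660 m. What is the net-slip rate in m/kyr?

0.146 m/kyr

dip-slip = throw / sin(dip) = 1660 / sin(60°) = 1917 m
net slip = dip-slip / sin(rake) = 1917 / sin(47°) = 2621 m
rate = 2621 m / 17.9 Ma = 0.000146 m/yr = 0.146 m/kyr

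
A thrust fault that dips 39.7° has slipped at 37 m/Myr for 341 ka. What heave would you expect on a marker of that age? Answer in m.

dip-slip = rate × time = 37 m/Myr × 341 ka = 12.62 m
heave = dip-slip × cos(dip) = 12.62 × cos(39.7°) = 9.71 m

9.71 m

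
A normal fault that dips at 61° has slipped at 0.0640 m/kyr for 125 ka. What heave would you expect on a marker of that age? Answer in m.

3.88 m

dip-slip = rate × time = 0.0640 m/kyr × 125 ka = 8 m
heave = dip-slip × cos(dip) = 8 × cos(61°) = 3.88 m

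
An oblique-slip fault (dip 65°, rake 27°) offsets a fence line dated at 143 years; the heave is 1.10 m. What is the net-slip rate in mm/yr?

dip-slip = heave / cos(dip) = 1.10 / cos(65°) = 2.603 m
net slip = dip-slip / sin(rake) = 2.603 / sin(27°) = 5.733 m
rate = 5.733 m / 143 years = 0.0401 m/yr = 40.1 mm/yr

40.1 mm/yr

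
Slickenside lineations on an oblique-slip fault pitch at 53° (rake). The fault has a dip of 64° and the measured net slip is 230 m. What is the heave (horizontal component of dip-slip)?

dip-slip = net slip × sin(rake) = 230 m × sin(53°) = 183.7 m
heave = dip-slip × cos(dip) = 183.7 × cos(64°) = 80.5 m

80.5 m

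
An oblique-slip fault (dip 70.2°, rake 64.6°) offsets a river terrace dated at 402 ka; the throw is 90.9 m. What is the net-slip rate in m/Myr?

266 m/Myr

dip-slip = throw / sin(dip) = 90.9 / sin(70.2°) = 96.61 m
net slip = dip-slip / sin(rake) = 96.61 / sin(64.6°) = 106.9 m
rate = 106.9 m / 402 ka = 0.000266 m/yr = 266 m/Myr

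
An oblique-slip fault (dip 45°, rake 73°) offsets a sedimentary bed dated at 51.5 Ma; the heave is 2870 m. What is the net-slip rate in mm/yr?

0.0824 mm/yr

dip-slip = heave / cos(dip) = 2870 / cos(45°) = 4059 m
net slip = dip-slip / sin(rake) = 4059 / sin(73°) = 4244 m
rate = 4244 m / 51.5 Ma = 0.0000824 m/yr = 0.0824 mm/yr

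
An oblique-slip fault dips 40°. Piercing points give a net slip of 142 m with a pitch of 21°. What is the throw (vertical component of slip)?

32.7 m

dip-slip = net slip × sin(rake) = 142 m × sin(21°) = 50.89 m
throw = dip-slip × sin(dip) = 50.89 × sin(40°) = 32.7 m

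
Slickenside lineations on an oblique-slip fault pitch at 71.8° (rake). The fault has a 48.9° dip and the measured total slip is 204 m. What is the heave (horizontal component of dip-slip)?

dip-slip = net slip × sin(rake) = 204 m × sin(71.8°) = 193.8 m
heave = dip-slip × cos(dip) = 193.8 × cos(48.9°) = 127 m

127 m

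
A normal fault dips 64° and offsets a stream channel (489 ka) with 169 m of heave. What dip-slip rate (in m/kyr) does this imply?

dip-slip = heave / cos(dip) = 169 m / cos(64°) = 385.5 m
rate = 385.5 m / 489 ka = 0.000788 m/yr = 0.788 m/kyr

0.788 m/kyr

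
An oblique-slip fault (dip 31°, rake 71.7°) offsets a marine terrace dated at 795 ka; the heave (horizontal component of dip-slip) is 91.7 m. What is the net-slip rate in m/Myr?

142 m/Myr

dip-slip = heave / cos(dip) = 91.7 / cos(31°) = 107 m
net slip = dip-slip / sin(rake) = 107 / sin(71.7°) = 112.7 m
rate = 112.7 m / 795 ka = 0.000142 m/yr = 142 m/Myr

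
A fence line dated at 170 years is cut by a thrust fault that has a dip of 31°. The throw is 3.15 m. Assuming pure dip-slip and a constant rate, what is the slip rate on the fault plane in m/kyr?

36 m/kyr

dip-slip = throw / sin(dip) = 3.15 m / sin(31°) = 6.116 m
rate = 6.116 m / 170 years = 0.0360 m/yr = 36 m/kyr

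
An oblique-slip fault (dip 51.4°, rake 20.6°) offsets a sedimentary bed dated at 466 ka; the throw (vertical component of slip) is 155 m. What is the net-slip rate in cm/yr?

dip-slip = throw / sin(dip) = 155 / sin(51.4°) = 198.3 m
net slip = dip-slip / sin(rake) = 198.3 / sin(20.6°) = 563.7 m
rate = 563.7 m / 466 ka = 0.00121 m/yr = 0.121 cm/yr

0.121 cm/yr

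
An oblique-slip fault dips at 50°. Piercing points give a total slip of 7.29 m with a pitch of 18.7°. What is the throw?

1.79 m

dip-slip = net slip × sin(rake) = 7.29 m × sin(18.7°) = 2.337 m
throw = dip-slip × sin(dip) = 2.337 × sin(50°) = 1.79 m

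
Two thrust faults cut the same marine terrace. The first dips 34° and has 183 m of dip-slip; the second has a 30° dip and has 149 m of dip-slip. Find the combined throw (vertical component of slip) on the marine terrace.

177 m

throw_A = 183 × sin(34°) = 102.3 m
throw_B = 149 × sin(30°) = 74.50 m
total = 102.3 + 74.50 = 177 m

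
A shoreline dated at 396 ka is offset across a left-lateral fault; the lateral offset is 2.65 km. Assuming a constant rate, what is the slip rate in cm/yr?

0.669 cm/yr

rate = 2.65 km / 396 ka = 0.00669 m/yr = 0.669 cm/yr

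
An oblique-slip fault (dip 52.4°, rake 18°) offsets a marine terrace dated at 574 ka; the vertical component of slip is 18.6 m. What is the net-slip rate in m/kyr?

dip-slip = throw / sin(dip) = 18.6 / sin(52.4°) = 23.48 m
net slip = dip-slip / sin(rake) = 23.48 / sin(18°) = 75.97 m
rate = 75.97 m / 574 ka = 0.000132 m/yr = 0.132 m/kyr

0.132 m/kyr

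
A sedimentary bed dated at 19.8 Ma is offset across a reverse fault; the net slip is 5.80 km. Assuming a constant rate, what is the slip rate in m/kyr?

rate = 5.80 km / 19.8 Ma = 0.000293 m/yr = 0.293 m/kyr

0.293 m/kyr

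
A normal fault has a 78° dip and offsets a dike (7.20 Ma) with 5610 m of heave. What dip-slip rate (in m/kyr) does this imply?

dip-slip = heave / cos(dip) = 5610 m / cos(78°) = 26980 m
rate = 26980 m / 7.20 Ma = 0.00375 m/yr = 3.75 m/kyr

3.75 m/kyr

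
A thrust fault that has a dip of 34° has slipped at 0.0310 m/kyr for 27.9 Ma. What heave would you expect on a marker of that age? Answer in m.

717 m

dip-slip = rate × time = 0.0310 m/kyr × 27.9 Ma = 864.9 m
heave = dip-slip × cos(dip) = 864.9 × cos(34°) = 717 m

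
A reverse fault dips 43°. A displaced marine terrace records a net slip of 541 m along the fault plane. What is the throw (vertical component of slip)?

throw = dip-slip × sin(dip) = 541 m × sin(43°) = 369 m

369 m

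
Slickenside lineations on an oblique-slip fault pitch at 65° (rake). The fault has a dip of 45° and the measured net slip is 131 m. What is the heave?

dip-slip = net slip × sin(rake) = 131 m × sin(65°) = 118.7 m
heave = dip-slip × cos(dip) = 118.7 × cos(45°) = 84 m

84 m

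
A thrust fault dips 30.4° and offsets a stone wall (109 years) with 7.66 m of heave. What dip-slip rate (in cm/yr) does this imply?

8.15 cm/yr

dip-slip = heave / cos(dip) = 7.66 m / cos(30.4°) = 8.881 m
rate = 8.881 m / 109 years = 0.0815 m/yr = 8.15 cm/yr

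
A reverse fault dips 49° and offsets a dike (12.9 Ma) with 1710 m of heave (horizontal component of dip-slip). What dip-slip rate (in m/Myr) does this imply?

202 m/Myr

dip-slip = heave / cos(dip) = 1710 m / cos(49°) = 2606 m
rate = 2606 m / 12.9 Ma = 0.000202 m/yr = 202 m/Myr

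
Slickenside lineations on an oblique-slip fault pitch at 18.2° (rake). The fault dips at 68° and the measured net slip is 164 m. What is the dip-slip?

51.2 m

dip-slip = net slip × sin(rake) = 164 m × sin(18.2°) = 51.2 m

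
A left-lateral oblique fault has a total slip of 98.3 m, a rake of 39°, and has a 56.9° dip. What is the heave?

dip-slip = net slip × sin(rake) = 98.3 m × sin(39°) = 61.86 m
heave = dip-slip × cos(dip) = 61.86 × cos(56.9°) = 33.8 m

33.8 m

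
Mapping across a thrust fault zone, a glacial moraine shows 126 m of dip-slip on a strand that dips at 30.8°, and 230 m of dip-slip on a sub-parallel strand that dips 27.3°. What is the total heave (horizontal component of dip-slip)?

heave_A = 126 × cos(30.8°) = 108.2 m
heave_B = 230 × cos(27.3°) = 204.4 m
total = 108.2 + 204.4 = 313 m

313 m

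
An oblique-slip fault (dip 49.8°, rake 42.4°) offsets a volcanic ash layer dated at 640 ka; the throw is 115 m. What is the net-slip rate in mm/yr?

dip-slip = throw / sin(dip) = 115 / sin(49.8°) = 150.6 m
net slip = dip-slip / sin(rake) = 150.6 / sin(42.4°) = 223.3 m
rate = 223.3 m / 640 ka = 0.000349 m/yr = 0.349 mm/yr

0.349 mm/yr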